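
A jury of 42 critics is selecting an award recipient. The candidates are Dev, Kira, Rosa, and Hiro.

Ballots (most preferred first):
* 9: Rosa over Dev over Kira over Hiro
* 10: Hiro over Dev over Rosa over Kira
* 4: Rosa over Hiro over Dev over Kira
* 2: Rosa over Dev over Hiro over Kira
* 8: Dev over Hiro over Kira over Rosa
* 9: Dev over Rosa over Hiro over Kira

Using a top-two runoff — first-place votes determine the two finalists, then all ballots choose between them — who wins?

Round 1 first-place votes: Dev 17, Kira 0, Rosa 15, Hiro 10. Dev and Rosa advance.
Runoff: Dev is ranked above Rosa on 27 ballots, Rosa above Dev on 15.

Dev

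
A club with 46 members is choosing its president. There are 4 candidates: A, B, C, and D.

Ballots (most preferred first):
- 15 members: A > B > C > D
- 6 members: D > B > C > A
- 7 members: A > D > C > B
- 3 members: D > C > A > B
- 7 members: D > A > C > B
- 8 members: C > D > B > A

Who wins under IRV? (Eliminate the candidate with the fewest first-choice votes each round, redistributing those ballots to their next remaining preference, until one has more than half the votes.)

D

Round 1: A 22, B 0, C 8, D 16. B eliminated.
Round 2: A 22, C 8, D 16. C eliminated.
Round 3: A 22, D 24. D has a majority (≥24).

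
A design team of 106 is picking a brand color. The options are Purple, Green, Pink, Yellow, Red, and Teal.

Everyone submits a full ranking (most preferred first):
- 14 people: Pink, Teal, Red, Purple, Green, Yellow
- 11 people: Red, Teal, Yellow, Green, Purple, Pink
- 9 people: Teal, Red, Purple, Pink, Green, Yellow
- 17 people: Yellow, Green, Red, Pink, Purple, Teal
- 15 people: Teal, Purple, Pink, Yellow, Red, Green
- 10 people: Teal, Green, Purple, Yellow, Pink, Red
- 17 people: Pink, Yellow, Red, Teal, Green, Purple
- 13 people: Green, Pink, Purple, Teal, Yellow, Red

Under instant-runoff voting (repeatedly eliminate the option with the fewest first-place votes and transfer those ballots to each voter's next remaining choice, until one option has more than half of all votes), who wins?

Pink

Round 1: Purple 0, Green 13, Pink 31, Yellow 17, Red 11, Teal 34. Purple eliminated.
Round 2: Green 13, Pink 31, Yellow 17, Red 11, Teal 34. Red eliminated.
Round 3: Green 13, Pink 31, Yellow 17, Teal 45. Green eliminated.
Round 4: Pink 44, Yellow 17, Teal 45. Yellow eliminated.
Round 5: Pink 61, Teal 45. Pink has a majority (≥54).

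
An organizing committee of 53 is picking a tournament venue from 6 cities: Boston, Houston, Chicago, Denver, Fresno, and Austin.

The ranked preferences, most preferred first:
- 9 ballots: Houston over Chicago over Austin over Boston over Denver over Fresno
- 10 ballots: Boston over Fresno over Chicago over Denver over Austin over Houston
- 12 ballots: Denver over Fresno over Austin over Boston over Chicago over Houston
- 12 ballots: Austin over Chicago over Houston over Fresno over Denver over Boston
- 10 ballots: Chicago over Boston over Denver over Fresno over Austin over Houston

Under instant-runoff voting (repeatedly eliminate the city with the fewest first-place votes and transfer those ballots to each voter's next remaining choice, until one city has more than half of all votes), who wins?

Chicago

Round 1: Boston 10, Houston 9, Chicago 10, Denver 12, Fresno 0, Austin 12. Fresno eliminated.
Round 2: Boston 10, Houston 9, Chicago 10, Denver 12, Austin 12. Houston eliminated.
Round 3: Boston 10, Chicago 19, Denver 12, Austin 12. Boston eliminated.
Round 4: Chicago 29, Denver 12, Austin 12. Chicago has a majority (≥27).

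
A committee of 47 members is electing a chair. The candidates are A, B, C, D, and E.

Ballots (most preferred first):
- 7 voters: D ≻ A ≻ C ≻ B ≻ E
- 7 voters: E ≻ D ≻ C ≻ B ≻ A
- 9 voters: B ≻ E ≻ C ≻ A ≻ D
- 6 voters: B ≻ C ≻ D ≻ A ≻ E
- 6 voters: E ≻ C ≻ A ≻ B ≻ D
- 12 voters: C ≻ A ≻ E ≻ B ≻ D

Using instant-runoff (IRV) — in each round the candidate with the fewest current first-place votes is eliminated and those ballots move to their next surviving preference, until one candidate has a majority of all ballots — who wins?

C

Round 1: A 0, B 15, C 12, D 7, E 13. A eliminated.
Round 2: B 15, C 12, D 7, E 13. D eliminated.
Round 3: B 15, C 19, E 13. E eliminated.
Round 4: B 15, C 32. C has a majority (≥24).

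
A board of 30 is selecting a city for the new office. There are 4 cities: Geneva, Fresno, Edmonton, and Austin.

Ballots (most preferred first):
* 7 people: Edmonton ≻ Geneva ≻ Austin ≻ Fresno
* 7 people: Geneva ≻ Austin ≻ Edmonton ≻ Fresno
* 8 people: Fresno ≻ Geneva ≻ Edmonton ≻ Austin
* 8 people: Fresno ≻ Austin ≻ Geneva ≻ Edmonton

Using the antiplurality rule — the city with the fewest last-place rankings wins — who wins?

Geneva

Last-place votes: Geneva 0, Fresno 14, Edmonton 8, Austin 8.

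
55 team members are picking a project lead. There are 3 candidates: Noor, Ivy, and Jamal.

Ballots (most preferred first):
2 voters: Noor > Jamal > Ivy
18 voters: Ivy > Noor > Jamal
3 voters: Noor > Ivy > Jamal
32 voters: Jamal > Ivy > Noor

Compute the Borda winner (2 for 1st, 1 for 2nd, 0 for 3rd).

Noor: 2×2 + 18×1 + 3×2 + 32×0 = 28
Ivy: 2×0 + 18×2 + 3×1 + 32×1 = 71
Jamal: 2×1 + 18×0 + 3×0 + 32×2 = 66

Ivy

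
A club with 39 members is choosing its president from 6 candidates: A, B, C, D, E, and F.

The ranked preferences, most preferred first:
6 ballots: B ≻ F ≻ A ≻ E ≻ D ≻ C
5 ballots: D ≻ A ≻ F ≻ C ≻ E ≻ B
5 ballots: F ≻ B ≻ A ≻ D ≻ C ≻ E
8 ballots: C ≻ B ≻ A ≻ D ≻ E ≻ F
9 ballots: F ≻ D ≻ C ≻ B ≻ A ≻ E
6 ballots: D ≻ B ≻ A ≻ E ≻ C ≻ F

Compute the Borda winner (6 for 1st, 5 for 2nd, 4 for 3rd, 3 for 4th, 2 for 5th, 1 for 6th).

A: 6×4 + 5×5 + 5×4 + 8×4 + 9×2 + 6×4 = 143
B: 6×6 + 5×1 + 5×5 + 8×5 + 9×3 + 6×5 = 163
C: 6×1 + 5×3 + 5×2 + 8×6 + 9×4 + 6×2 = 127
D: 6×2 + 5×6 + 5×3 + 8×3 + 9×5 + 6×6 = 162
E: 6×3 + 5×2 + 5×1 + 8×2 + 9×1 + 6×3 = 76
F: 6×5 + 5×4 + 5×6 + 8×1 + 9×6 + 6×1 = 148

B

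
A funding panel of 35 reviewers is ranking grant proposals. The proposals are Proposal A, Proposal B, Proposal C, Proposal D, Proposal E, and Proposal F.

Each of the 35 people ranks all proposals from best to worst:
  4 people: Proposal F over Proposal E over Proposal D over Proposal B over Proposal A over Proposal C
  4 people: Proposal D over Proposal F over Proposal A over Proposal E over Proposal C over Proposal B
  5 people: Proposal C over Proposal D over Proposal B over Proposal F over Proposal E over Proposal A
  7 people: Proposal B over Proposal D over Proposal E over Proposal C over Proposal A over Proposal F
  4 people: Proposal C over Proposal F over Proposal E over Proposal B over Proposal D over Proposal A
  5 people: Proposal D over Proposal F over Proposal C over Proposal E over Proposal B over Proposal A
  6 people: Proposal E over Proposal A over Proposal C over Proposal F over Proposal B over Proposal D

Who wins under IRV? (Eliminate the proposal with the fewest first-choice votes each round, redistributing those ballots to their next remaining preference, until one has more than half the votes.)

Round 1: Proposal A 0, Proposal B 7, Proposal C 9, Proposal D 9, Proposal E 6, Proposal F 4. Proposal A eliminated.
Round 2: Proposal B 7, Proposal C 9, Proposal D 9, Proposal E 6, Proposal F 4. Proposal F eliminated.
Round 3: Proposal B 7, Proposal C 9, Proposal D 9, Proposal E 10. Proposal B eliminated.
Round 4: Proposal C 9, Proposal D 16, Proposal E 10. Proposal C eliminated.
Round 5: Proposal D 21, Proposal E 14. Proposal D has a majority (≥18).

Proposal D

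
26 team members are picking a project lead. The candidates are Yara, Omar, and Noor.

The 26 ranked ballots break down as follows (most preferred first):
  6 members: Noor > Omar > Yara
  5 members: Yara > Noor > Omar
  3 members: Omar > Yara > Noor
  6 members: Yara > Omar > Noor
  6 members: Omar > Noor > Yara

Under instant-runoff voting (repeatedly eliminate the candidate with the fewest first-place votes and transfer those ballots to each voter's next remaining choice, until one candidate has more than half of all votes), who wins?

Omar

Round 1: Yara 11, Omar 9, Noor 6. Noor eliminated.
Round 2: Yara 11, Omar 15. Omar has a majority (≥14).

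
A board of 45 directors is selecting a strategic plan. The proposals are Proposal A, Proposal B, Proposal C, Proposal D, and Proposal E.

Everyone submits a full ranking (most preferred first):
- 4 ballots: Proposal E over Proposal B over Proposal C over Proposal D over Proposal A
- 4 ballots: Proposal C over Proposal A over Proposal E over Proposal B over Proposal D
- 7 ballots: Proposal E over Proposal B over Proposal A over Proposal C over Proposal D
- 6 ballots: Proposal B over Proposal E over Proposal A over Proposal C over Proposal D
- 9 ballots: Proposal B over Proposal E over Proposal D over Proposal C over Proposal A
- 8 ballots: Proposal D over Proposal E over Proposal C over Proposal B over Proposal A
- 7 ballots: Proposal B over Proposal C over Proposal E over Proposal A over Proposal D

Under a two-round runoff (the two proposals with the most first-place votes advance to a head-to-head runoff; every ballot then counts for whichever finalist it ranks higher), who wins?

Round 1 first-place votes: Proposal A 0, Proposal B 22, Proposal C 4, Proposal D 8, Proposal E 11. Proposal B and Proposal E advance.
Runoff: Proposal B is ranked above Proposal E on 22 ballots, Proposal E above Proposal B on 23.

Proposal E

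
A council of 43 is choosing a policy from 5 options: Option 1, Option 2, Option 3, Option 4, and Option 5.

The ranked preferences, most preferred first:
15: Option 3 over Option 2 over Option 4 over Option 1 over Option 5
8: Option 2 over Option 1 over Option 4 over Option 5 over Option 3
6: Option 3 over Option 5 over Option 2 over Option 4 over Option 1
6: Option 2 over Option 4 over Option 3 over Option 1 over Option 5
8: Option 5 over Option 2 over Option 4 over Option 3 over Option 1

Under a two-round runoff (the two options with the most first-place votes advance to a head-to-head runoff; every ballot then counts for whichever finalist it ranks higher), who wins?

Round 1 first-place votes: Option 1 0, Option 2 14, Option 3 21, Option 4 0, Option 5 8. Option 3 and Option 2 advance.
Runoff: Option 3 is ranked above Option 2 on 21 ballots, Option 2 above Option 3 on 22.

Option 2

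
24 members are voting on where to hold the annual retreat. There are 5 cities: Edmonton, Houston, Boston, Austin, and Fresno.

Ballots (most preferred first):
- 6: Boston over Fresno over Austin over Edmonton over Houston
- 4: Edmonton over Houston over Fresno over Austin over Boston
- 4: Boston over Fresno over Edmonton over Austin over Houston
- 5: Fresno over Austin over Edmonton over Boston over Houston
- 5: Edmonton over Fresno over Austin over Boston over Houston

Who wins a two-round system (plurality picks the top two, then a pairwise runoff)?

Edmonton

Round 1 first-place votes: Edmonton 9, Houston 0, Boston 10, Austin 0, Fresno 5. Boston and Edmonton advance.
Runoff: Boston is ranked above Edmonton on 10 ballots, Edmonton above Boston on 14.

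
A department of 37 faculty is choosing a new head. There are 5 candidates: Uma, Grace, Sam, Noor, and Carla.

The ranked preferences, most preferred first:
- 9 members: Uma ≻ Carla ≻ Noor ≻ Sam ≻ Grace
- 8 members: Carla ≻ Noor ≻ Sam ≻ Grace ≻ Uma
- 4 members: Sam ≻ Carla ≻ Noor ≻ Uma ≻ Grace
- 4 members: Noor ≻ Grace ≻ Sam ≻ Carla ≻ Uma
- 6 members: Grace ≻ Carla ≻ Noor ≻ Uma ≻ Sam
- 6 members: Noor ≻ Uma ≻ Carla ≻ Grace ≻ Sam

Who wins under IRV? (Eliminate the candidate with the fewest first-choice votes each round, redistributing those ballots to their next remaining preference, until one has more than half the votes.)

Round 1: Uma 9, Grace 6, Sam 4, Noor 10, Carla 8. Sam eliminated.
Round 2: Uma 9, Grace 6, Noor 10, Carla 12. Grace eliminated.
Round 3: Uma 9, Noor 10, Carla 18. Uma eliminated.
Round 4: Noor 10, Carla 27. Carla has a majority (≥19).

Carla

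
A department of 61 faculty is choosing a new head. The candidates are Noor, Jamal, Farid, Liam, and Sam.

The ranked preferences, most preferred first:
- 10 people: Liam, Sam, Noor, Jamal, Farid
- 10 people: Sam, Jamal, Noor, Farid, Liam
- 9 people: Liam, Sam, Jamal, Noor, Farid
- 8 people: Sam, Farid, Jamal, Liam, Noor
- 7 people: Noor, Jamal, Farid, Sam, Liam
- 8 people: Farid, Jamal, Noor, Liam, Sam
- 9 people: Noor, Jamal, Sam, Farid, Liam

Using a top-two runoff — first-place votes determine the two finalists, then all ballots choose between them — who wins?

Round 1 first-place votes: Noor 16, Jamal 0, Farid 8, Liam 19, Sam 18. Liam and Sam advance.
Runoff: Liam is ranked above Sam on 27 ballots, Sam above Liam on 34.

Sam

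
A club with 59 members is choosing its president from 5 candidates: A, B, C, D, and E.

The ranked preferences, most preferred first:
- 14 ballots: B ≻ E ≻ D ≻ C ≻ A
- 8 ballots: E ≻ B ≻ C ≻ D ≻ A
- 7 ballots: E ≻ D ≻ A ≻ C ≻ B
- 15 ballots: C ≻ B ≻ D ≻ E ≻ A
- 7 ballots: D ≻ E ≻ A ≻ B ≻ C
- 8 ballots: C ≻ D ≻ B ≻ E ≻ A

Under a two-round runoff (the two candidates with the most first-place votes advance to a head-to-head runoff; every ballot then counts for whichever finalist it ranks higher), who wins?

Round 1 first-place votes: A 0, B 14, C 23, D 7, E 15. C and E advance.
Runoff: C is ranked above E on 23 ballots, E above C on 36.

E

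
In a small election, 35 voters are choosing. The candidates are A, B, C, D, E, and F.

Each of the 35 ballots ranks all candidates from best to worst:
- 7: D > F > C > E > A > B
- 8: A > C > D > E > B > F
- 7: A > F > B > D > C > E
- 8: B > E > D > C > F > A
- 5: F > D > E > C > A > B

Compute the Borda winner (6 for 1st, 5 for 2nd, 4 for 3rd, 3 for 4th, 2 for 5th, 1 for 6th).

A: 7×2 + 8×6 + 7×6 + 8×1 + 5×2 = 122
B: 7×1 + 8×2 + 7×4 + 8×6 + 5×1 = 104
C: 7×4 + 8×5 + 7×2 + 8×3 + 5×3 = 121
D: 7×6 + 8×4 + 7×3 + 8×4 + 5×5 = 152
E: 7×3 + 8×3 + 7×1 + 8×5 + 5×4 = 112
F: 7×5 + 8×1 + 7×5 + 8×2 + 5×6 = 124

D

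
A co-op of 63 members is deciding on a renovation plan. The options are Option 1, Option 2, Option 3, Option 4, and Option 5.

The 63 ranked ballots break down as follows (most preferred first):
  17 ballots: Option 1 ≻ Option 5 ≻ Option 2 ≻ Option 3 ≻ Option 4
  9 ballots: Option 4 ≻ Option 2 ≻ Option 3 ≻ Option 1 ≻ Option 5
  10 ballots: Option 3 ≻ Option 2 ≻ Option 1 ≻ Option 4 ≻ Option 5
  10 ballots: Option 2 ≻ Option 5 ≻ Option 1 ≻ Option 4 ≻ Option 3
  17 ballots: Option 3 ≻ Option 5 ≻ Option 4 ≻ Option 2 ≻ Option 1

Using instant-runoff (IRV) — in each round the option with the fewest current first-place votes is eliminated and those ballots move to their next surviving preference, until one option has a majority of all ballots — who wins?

Option 2

Round 1: Option 1 17, Option 2 10, Option 3 27, Option 4 9, Option 5 0. Option 5 eliminated.
Round 2: Option 1 17, Option 2 10, Option 3 27, Option 4 9. Option 4 eliminated.
Round 3: Option 1 17, Option 2 19, Option 3 27. Option 1 eliminated.
Round 4: Option 2 36, Option 3 27. Option 2 has a majority (≥32).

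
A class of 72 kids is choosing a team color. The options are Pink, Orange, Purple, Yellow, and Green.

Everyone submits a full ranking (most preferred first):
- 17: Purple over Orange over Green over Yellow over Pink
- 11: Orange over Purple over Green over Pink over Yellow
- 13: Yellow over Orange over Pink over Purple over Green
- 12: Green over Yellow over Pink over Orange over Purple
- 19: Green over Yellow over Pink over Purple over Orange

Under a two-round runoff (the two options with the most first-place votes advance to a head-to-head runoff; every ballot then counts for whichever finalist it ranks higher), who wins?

Purple

Round 1 first-place votes: Pink 0, Orange 11, Purple 17, Yellow 13, Green 31. Green and Purple advance.
Runoff: Green is ranked above Purple on 31 ballots, Purple above Green on 41.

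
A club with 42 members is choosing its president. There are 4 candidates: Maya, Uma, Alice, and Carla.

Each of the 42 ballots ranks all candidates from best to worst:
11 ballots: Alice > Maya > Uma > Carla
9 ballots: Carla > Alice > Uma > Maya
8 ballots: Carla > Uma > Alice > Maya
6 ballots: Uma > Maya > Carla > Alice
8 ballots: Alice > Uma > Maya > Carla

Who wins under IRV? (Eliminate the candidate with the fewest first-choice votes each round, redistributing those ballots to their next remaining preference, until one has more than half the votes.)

Carla

Round 1: Maya 0, Uma 6, Alice 19, Carla 17. Maya eliminated.
Round 2: Uma 6, Alice 19, Carla 17. Uma eliminated.
Round 3: Alice 19, Carla 23. Carla has a majority (≥22).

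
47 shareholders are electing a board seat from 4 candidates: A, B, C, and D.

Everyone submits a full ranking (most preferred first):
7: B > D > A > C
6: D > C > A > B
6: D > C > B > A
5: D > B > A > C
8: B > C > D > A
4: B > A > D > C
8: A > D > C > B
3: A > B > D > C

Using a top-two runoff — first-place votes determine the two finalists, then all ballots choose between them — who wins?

D

Round 1 first-place votes: A 11, B 19, C 0, D 17. B and D advance.
Runoff: B is ranked above D on 22 ballots, D above B on 25.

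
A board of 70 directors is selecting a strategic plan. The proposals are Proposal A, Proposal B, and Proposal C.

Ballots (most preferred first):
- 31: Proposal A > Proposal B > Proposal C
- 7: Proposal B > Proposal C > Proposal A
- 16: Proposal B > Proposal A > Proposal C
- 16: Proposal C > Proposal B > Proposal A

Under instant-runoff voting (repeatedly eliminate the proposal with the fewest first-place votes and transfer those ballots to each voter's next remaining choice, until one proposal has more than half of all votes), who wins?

Proposal B

Round 1: Proposal A 31, Proposal B 23, Proposal C 16. Proposal C eliminated.
Round 2: Proposal A 31, Proposal B 39. Proposal B has a majority (≥36).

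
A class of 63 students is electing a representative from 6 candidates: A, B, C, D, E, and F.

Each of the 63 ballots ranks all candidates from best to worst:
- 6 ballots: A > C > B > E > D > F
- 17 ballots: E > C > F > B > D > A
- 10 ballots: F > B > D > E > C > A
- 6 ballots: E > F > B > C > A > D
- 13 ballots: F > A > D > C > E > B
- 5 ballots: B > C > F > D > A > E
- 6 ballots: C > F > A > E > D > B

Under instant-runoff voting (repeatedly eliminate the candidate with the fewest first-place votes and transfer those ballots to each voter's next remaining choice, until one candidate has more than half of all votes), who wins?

F

Round 1: A 6, B 5, C 6, D 0, E 23, F 23. D eliminated.
Round 2: A 6, B 5, C 6, E 23, F 23. B eliminated.
Round 3: A 6, C 11, E 23, F 23. A eliminated.
Round 4: C 17, E 23, F 23. C eliminated.
Round 5: E 29, F 34. F has a majority (≥32).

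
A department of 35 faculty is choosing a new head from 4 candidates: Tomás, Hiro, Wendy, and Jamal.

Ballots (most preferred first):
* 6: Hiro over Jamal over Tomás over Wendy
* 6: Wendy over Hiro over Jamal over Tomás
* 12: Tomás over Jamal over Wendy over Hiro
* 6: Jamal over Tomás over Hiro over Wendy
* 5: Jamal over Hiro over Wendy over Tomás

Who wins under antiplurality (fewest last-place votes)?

Jamal

Last-place votes: Tomás 11, Hiro 12, Wendy 12, Jamal 0.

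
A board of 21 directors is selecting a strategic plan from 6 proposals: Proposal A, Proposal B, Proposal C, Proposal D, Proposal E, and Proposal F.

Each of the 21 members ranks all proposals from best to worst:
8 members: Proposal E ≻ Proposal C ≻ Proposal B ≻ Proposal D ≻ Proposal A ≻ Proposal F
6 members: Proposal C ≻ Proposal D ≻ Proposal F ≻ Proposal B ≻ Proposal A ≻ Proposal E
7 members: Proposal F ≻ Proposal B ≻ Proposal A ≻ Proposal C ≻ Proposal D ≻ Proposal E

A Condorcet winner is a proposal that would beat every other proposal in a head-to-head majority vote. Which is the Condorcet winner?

Proposal C vs Proposal A: 14–7
Proposal C vs Proposal B: 14–7
Proposal C vs Proposal D: 21–0
Proposal C vs Proposal E: 13–8
Proposal C vs Proposal F: 14–7
Proposal C beats every other proposal.

Proposal C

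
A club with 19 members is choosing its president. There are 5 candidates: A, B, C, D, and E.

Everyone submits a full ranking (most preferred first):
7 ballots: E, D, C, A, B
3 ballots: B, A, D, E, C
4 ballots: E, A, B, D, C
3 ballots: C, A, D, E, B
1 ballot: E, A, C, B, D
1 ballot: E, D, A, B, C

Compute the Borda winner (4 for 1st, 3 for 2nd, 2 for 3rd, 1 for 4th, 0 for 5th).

A: 7×1 + 3×3 + 4×3 + 3×3 + 1×3 + 1×2 = 42
B: 7×0 + 3×4 + 4×2 + 3×0 + 1×1 + 1×1 = 22
C: 7×2 + 3×0 + 4×0 + 3×4 + 1×2 + 1×0 = 28
D: 7×3 + 3×2 + 4×1 + 3×2 + 1×0 + 1×3 = 40
E: 7×4 + 3×1 + 4×4 + 3×1 + 1×4 + 1×4 = 58

E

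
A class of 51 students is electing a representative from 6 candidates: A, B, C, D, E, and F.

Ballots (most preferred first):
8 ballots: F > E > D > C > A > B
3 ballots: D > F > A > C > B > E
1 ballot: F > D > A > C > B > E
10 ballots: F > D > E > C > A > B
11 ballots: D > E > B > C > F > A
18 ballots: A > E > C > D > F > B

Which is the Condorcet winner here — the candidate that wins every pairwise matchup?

E vs A: 29–22
E vs B: 47–4
E vs C: 47–4
E vs D: 26–25
E vs F: 29–22
E beats every other candidate.

E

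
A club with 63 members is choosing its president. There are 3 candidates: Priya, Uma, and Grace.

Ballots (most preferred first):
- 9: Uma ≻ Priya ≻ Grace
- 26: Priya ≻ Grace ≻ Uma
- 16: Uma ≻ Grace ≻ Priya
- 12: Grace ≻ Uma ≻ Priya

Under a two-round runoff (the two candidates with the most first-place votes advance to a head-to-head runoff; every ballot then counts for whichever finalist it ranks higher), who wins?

Uma

Round 1 first-place votes: Priya 26, Uma 25, Grace 12. Priya and Uma advance.
Runoff: Priya is ranked above Uma on 26 ballots, Uma above Priya on 37.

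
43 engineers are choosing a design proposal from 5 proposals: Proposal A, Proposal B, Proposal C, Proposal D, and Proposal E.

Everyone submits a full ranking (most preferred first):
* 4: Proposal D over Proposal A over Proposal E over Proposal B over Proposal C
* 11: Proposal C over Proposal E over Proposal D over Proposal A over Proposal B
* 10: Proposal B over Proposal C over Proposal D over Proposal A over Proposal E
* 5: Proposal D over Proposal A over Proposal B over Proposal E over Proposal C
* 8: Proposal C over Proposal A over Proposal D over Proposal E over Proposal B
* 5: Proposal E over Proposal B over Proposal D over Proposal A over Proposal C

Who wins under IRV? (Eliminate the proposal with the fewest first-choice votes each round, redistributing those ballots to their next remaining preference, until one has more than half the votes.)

Proposal B

Round 1: Proposal A 0, Proposal B 10, Proposal C 19, Proposal D 9, Proposal E 5. Proposal A eliminated.
Round 2: Proposal B 10, Proposal C 19, Proposal D 9, Proposal E 5. Proposal E eliminated.
Round 3: Proposal B 15, Proposal C 19, Proposal D 9. Proposal D eliminated.
Round 4: Proposal B 24, Proposal C 19. Proposal B has a majority (≥22).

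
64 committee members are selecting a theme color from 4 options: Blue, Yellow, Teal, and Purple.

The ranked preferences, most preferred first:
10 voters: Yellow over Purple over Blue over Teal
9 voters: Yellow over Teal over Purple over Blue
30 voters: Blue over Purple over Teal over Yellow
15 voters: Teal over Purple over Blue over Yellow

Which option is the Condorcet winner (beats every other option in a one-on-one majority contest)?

Purple vs Blue: 34–30
Purple vs Yellow: 45–19
Purple vs Teal: 40–24
Purple beats every other option.

Purple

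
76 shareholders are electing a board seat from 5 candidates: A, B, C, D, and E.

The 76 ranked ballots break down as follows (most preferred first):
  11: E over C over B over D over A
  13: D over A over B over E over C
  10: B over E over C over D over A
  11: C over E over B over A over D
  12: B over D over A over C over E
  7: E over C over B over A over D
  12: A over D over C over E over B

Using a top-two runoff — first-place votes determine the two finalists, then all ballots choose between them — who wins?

E

Round 1 first-place votes: A 12, B 22, C 11, D 13, E 18. B and E advance.
Runoff: B is ranked above E on 35 ballots, E above B on 41.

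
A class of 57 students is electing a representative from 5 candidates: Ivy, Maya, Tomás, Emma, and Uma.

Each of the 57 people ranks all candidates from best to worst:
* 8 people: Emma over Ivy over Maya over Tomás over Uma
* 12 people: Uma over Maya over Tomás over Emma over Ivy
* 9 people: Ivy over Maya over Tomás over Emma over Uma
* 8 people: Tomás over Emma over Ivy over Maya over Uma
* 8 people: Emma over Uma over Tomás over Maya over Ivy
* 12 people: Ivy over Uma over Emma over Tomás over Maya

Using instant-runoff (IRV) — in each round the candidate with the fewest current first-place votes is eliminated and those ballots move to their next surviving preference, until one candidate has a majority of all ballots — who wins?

Emma

Round 1: Ivy 21, Maya 0, Tomás 8, Emma 16, Uma 12. Maya eliminated.
Round 2: Ivy 21, Tomás 8, Emma 16, Uma 12. Tomás eliminated.
Round 3: Ivy 21, Emma 24, Uma 12. Uma eliminated.
Round 4: Ivy 21, Emma 36. Emma has a majority (≥29).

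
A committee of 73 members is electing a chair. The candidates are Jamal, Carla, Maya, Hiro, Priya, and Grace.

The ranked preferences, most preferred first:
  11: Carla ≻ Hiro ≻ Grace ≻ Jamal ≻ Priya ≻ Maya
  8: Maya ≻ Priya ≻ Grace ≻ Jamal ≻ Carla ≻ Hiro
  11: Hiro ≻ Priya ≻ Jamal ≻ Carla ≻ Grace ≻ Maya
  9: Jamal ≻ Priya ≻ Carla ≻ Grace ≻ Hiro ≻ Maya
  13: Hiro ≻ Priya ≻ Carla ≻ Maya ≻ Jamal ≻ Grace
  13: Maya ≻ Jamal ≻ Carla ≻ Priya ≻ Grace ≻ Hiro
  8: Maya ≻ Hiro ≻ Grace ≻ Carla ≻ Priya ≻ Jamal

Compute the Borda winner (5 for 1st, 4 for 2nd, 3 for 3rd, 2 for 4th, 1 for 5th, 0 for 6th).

Jamal: 11×2 + 8×2 + 11×3 + 9×5 + 13×1 + 13×4 + 8×0 = 181
Carla: 11×5 + 8×1 + 11×2 + 9×3 + 13×3 + 13×3 + 8×2 = 206
Maya: 11×0 + 8×5 + 11×0 + 9×0 + 13×2 + 13×5 + 8×5 = 171
Hiro: 11×4 + 8×0 + 11×5 + 9×1 + 13×5 + 13×0 + 8×4 = 205
Priya: 11×1 + 8×4 + 11×4 + 9×4 + 13×4 + 13×2 + 8×1 = 209
Grace: 11×3 + 8×3 + 11×1 + 9×2 + 13×0 + 13×1 + 8×3 = 123

Priya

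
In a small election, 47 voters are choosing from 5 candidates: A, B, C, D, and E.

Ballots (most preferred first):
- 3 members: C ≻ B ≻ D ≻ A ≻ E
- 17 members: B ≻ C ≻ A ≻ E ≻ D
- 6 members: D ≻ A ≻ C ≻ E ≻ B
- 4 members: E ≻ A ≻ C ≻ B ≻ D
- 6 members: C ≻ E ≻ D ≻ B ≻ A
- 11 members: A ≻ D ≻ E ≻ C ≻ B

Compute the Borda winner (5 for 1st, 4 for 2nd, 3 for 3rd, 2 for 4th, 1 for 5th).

A: 3×2 + 17×3 + 6×4 + 4×4 + 6×1 + 11×5 = 158
B: 3×4 + 17×5 + 6×1 + 4×2 + 6×2 + 11×1 = 134
C: 3×5 + 17×4 + 6×3 + 4×3 + 6×5 + 11×2 = 165
D: 3×3 + 17×1 + 6×5 + 4×1 + 6×3 + 11×4 = 122
E: 3×1 + 17×2 + 6×2 + 4×5 + 6×4 + 11×3 = 126

C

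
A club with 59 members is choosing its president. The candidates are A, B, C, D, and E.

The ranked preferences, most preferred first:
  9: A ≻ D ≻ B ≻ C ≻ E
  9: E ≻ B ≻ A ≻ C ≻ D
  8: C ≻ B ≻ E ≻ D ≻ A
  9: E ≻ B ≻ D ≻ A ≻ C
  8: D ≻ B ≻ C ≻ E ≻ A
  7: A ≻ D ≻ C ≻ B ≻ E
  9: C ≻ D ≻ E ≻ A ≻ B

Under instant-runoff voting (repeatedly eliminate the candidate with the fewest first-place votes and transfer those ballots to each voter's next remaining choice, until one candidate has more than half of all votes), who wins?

Round 1: A 16, B 0, C 17, D 8, E 18. B eliminated.
Round 2: A 16, C 17, D 8, E 18. D eliminated.
Round 3: A 16, C 25, E 18. A eliminated.
Round 4: C 41, E 18. C has a majority (≥30).

C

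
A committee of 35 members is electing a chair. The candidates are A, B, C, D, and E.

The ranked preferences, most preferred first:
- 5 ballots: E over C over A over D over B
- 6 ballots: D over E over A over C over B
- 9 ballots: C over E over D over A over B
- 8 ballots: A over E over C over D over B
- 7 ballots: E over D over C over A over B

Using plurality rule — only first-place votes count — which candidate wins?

E

First-place votes: A 8, B 0, C 9, D 6, E 12.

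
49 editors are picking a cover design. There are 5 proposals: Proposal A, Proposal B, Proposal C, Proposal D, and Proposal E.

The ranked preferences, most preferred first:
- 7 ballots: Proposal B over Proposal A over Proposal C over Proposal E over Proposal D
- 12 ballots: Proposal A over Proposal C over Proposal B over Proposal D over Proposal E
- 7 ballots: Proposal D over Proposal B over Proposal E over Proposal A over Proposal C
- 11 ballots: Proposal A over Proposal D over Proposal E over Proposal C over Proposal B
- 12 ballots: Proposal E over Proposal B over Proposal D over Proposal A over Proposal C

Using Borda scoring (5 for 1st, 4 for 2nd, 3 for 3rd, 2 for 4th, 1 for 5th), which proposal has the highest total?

Proposal A: 7×4 + 12×5 + 7×2 + 11×5 + 12×2 = 181
Proposal B: 7×5 + 12×3 + 7×4 + 11×1 + 12×4 = 158
Proposal C: 7×3 + 12×4 + 7×1 + 11×2 + 12×1 = 110
Proposal D: 7×1 + 12×2 + 7×5 + 11×4 + 12×3 = 146
Proposal E: 7×2 + 12×1 + 7×3 + 11×3 + 12×5 = 140

Proposal A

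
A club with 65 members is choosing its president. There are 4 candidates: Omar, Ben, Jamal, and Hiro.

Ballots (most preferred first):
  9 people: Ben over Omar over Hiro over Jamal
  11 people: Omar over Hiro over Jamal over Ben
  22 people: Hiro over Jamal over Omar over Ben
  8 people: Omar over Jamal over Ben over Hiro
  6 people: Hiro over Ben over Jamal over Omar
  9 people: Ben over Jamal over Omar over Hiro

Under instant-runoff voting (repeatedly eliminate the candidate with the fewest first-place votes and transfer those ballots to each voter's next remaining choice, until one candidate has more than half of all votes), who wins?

Round 1: Omar 19, Ben 18, Jamal 0, Hiro 28. Jamal eliminated.
Round 2: Omar 19, Ben 18, Hiro 28. Ben eliminated.
Round 3: Omar 37, Hiro 28. Omar has a majority (≥33).

Omar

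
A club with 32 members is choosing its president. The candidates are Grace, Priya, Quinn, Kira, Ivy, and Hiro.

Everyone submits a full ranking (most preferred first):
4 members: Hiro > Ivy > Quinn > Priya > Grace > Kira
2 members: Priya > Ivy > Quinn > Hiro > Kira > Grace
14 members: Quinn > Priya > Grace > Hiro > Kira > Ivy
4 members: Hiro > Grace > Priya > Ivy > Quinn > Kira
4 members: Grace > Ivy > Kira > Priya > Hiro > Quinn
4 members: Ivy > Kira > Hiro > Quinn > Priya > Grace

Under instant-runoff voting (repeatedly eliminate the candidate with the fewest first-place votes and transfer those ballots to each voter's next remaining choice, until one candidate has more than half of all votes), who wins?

Round 1: Grace 4, Priya 2, Quinn 14, Kira 0, Ivy 4, Hiro 8. Kira eliminated.
Round 2: Grace 4, Priya 2, Quinn 14, Ivy 4, Hiro 8. Priya eliminated.
Round 3: Grace 4, Quinn 14, Ivy 6, Hiro 8. Grace eliminated.
Round 4: Quinn 14, Ivy 10, Hiro 8. Hiro eliminated.
Round 5: Quinn 14, Ivy 18. Ivy has a majority (≥17).

Ivy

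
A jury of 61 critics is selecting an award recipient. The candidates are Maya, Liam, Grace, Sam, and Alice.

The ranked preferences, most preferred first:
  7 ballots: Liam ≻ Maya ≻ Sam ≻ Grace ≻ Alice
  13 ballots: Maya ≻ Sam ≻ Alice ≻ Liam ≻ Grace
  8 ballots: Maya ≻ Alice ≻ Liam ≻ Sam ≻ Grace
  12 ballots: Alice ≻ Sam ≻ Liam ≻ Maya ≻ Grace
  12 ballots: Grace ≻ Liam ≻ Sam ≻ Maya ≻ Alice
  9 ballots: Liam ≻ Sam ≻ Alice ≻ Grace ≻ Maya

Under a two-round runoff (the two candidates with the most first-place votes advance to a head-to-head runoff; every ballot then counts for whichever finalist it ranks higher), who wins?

Round 1 first-place votes: Maya 21, Liam 16, Grace 12, Sam 0, Alice 12. Maya and Liam advance.
Runoff: Maya is ranked above Liam on 21 ballots, Liam above Maya on 40.

Liam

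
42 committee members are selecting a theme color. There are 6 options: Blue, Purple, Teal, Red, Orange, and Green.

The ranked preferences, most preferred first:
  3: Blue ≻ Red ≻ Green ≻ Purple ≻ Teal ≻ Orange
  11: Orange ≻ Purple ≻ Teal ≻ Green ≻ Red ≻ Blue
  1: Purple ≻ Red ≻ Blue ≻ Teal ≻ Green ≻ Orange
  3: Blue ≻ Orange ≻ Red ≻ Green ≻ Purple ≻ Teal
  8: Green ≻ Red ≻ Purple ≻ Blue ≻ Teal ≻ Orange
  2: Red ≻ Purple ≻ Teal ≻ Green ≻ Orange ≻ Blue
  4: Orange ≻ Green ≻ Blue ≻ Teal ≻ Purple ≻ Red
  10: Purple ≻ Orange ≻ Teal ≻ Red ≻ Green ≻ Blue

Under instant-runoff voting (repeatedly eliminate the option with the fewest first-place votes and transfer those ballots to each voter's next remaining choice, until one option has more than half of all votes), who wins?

Purple

Round 1: Blue 6, Purple 11, Teal 0, Red 2, Orange 15, Green 8. Teal eliminated.
Round 2: Blue 6, Purple 11, Red 2, Orange 15, Green 8. Red eliminated.
Round 3: Blue 6, Purple 13, Orange 15, Green 8. Blue eliminated.
Round 4: Purple 13, Orange 18, Green 11. Green eliminated.
Round 5: Purple 24, Orange 18. Purple has a majority (≥22).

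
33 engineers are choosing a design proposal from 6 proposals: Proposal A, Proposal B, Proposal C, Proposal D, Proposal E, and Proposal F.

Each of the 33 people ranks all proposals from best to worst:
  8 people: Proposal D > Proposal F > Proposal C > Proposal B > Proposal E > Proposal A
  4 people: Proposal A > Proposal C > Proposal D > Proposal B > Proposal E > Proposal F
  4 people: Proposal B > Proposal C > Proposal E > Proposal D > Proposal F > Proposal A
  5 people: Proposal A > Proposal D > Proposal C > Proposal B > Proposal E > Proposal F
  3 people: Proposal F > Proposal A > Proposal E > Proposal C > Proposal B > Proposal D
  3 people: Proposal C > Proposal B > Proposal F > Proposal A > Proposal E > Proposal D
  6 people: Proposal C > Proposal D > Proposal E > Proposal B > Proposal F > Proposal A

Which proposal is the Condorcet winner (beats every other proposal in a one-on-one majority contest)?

Proposal C

Proposal C vs Proposal A: 21–12
Proposal C vs Proposal B: 29–4
Proposal C vs Proposal D: 20–13
Proposal C vs Proposal E: 30–3
Proposal C vs Proposal F: 22–11
Proposal C beats every other proposal.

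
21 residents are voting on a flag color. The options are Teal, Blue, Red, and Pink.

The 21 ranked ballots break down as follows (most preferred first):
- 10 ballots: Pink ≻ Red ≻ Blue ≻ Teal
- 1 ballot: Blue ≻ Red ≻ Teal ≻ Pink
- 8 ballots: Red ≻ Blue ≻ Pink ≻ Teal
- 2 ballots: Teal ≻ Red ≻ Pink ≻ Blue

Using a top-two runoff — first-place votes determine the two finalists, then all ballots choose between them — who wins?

Red

Round 1 first-place votes: Teal 2, Blue 1, Red 8, Pink 10. Pink and Red advance.
Runoff: Pink is ranked above Red on 10 ballots, Red above Pink on 11.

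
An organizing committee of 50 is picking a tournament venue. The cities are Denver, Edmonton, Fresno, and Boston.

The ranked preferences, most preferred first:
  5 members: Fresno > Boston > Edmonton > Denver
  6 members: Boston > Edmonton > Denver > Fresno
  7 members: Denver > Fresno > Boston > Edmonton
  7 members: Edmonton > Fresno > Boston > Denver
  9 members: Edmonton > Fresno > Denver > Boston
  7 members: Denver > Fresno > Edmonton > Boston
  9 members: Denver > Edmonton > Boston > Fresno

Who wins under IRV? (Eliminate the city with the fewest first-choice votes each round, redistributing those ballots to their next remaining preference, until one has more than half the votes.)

Round 1: Denver 23, Edmonton 16, Fresno 5, Boston 6. Fresno eliminated.
Round 2: Denver 23, Edmonton 16, Boston 11. Boston eliminated.
Round 3: Denver 23, Edmonton 27. Edmonton has a majority (≥26).

Edmonton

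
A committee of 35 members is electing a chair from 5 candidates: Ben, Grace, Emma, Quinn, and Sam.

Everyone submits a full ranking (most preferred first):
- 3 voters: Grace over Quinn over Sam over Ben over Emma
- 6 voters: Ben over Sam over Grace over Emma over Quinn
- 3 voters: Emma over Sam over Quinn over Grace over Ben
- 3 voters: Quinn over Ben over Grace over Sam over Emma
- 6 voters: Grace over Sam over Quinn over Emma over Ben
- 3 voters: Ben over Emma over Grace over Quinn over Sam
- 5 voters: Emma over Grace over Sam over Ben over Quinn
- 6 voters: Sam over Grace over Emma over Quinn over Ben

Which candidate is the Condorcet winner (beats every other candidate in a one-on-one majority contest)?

Grace vs Ben: 23–12
Grace vs Emma: 24–11
Grace vs Quinn: 29–6
Grace vs Sam: 20–15
Grace beats every other candidate.

Grace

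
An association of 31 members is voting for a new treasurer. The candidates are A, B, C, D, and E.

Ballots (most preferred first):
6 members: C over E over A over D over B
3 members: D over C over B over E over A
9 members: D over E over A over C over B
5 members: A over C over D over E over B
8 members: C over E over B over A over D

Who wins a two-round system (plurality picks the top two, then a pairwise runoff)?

Round 1 first-place votes: A 5, B 0, C 14, D 12, E 0. C and D advance.
Runoff: C is ranked above D on 19 ballots, D above C on 12.

C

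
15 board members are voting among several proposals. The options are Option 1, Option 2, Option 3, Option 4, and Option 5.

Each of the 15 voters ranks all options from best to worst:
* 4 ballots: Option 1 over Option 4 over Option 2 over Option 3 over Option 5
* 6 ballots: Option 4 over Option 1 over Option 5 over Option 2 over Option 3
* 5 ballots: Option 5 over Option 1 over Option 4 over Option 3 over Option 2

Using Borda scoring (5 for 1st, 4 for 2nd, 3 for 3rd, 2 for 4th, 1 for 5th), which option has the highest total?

Option 1: 4×5 + 6×4 + 5×4 = 64
Option 2: 4×3 + 6×2 + 5×1 = 29
Option 3: 4×2 + 6×1 + 5×2 = 24
Option 4: 4×4 + 6×5 + 5×3 = 61
Option 5: 4×1 + 6×3 + 5×5 = 47

Option 1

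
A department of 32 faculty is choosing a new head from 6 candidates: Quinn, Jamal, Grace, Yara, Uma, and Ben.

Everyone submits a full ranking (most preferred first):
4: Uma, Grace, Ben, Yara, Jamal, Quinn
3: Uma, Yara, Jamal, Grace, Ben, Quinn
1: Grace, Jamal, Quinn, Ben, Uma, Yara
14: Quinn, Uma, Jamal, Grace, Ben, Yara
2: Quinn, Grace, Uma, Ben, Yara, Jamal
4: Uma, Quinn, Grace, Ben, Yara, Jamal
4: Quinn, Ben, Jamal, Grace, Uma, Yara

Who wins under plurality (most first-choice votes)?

First-place votes: Quinn 20, Jamal 0, Grace 1, Yara 0, Uma 11, Ben 0.

Quinn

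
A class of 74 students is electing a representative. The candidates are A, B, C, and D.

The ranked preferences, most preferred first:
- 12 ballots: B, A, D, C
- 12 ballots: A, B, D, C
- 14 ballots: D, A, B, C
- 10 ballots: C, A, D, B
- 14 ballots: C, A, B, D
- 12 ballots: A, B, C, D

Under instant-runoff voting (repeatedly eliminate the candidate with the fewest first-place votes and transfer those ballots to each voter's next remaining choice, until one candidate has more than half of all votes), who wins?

Round 1: A 24, B 12, C 24, D 14. B eliminated.
Round 2: A 36, C 24, D 14. D eliminated.
Round 3: A 50, C 24. A has a majority (≥38).

A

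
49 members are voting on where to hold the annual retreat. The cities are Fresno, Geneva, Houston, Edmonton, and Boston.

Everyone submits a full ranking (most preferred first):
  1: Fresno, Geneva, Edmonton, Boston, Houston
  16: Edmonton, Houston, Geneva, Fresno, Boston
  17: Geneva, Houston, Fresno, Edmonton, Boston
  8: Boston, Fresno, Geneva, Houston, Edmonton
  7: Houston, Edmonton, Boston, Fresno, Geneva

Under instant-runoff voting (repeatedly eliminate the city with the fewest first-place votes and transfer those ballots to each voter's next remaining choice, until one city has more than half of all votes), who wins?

Geneva

Round 1: Fresno 1, Geneva 17, Houston 7, Edmonton 16, Boston 8. Fresno eliminated.
Round 2: Geneva 18, Houston 7, Edmonton 16, Boston 8. Houston eliminated.
Round 3: Geneva 18, Edmonton 23, Boston 8. Boston eliminated.
Round 4: Geneva 26, Edmonton 23. Geneva has a majority (≥25).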